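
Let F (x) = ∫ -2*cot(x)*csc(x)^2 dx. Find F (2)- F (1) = -csc(1)^2 + csc(2)^2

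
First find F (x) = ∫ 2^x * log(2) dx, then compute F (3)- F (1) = 6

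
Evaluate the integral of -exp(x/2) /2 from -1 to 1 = -exp(1/2) + exp(-1/2)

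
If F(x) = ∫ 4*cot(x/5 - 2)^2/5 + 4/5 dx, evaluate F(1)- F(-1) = 4*cot(9/5) - 4*cot(11/5)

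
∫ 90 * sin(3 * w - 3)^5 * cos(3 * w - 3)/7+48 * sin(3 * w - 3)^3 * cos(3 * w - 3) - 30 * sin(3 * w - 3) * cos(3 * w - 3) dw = (5*sin(3*w - 3)^4 + 28*sin(3*w - 3)^2 - 35)*sin(3*w - 3)^2/7 + C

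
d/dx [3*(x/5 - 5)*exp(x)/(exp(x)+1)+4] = (3*x*exp(x) + 3*exp(2*x) - 72*exp(x))/(5*exp(2*x) + 10*exp(x) + 5)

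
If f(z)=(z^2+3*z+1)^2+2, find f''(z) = 12*z^2 + 36*z + 22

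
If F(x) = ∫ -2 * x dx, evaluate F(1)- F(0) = -1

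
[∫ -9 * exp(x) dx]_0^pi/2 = 9 - 9*exp(pi/2)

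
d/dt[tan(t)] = cos(t)^(-2)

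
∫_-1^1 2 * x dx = 0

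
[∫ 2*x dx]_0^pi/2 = pi^2/4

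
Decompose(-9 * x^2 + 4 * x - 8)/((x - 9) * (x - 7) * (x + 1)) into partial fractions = -21/(80*(x + 1)) + 421/(16*(x - 7)) - 701/(20*(x - 9))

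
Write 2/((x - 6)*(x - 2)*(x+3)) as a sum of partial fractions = 2/(45*(x + 3)) - 1/(10*(x - 2)) + 1/(18*(x - 6))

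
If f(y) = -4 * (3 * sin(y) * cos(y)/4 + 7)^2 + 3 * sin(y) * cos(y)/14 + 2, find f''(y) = -9*(1 - cos(2*y))^2 + 585*sin(2*y)/7 - 18*cos(2*y) + 27/2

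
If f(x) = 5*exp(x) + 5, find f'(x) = 5*exp(x)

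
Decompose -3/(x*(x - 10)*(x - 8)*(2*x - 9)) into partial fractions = -8/(231*(2*x - 9)) + 3/(112*(x - 8)) - 3/(220*(x - 10)) + 1/(240*x)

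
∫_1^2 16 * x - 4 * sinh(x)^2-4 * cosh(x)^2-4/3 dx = -2*sinh(4) + 2*sinh(2) + 68/3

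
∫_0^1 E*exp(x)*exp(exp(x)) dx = -exp(2) + exp(1 + E)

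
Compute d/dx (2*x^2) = 4*x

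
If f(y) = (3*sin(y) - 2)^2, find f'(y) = 6*(3*sin(y) - 2)*cos(y)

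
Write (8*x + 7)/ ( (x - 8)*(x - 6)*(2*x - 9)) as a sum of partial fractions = 172/(21*(2*x - 9)) - 55/(6*(x - 6)) + 71/(14*(x - 8))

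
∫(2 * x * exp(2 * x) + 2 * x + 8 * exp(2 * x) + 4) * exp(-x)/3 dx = 4*(x + 3)*sinh(x)/3 + C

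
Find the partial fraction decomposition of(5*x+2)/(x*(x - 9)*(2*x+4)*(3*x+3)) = 2/(33*(x + 2)) - 1/(20*(x + 1)) + 47/(5940*(x - 9)) - 1/(54*x)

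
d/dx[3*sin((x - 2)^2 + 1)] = 6*(x - 2)*cos(x^2 - 4*x + 5)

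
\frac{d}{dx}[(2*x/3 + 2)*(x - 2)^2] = 2*x^2 - 4*x/3 - 16/3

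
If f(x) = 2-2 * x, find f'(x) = -2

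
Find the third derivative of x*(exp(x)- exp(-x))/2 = (x*exp(2*x) + x + 3*exp(2*x) - 3)*exp(-x)/2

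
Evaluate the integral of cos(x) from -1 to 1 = 2*sin(1)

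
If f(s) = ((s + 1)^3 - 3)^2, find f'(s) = 6*s^5 + 30*s^4 + 60*s^3 + 42*s^2 - 6*s - 12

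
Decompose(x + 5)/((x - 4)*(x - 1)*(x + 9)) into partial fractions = -2/(65*(x + 9)) - 1/(5*(x - 1)) + 3/(13*(x - 4))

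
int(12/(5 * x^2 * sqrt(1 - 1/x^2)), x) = 12*asec(x)/5 + C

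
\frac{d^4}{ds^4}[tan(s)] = 24*tan(s)^5 + 40*tan(s)^3 + 16*tan(s)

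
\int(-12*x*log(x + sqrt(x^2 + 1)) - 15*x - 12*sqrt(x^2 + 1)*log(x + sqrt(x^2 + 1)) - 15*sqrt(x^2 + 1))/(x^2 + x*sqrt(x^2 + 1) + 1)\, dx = 3*(-2*log(x + sqrt(x^2 + 1)) - 5)*log(x + sqrt(x^2 + 1)) + C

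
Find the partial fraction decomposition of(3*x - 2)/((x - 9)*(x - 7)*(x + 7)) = -23/(224*(x + 7)) - 19/(28*(x - 7)) + 25/(32*(x - 9))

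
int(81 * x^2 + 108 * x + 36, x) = 27*x^3 + 54*x^2 + 36*x + C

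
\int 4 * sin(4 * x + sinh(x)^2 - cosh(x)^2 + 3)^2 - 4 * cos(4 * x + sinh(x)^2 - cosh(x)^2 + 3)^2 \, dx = -sin(8*x + 4)/2 + C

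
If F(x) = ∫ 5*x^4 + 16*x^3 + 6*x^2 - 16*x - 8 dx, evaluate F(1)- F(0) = -9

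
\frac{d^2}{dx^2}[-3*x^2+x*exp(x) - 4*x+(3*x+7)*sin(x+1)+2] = x*exp(x) - 3*x*sin(x + 1) + 2*exp(x) - 7*sin(x + 1) + 6*cos(x + 1) - 6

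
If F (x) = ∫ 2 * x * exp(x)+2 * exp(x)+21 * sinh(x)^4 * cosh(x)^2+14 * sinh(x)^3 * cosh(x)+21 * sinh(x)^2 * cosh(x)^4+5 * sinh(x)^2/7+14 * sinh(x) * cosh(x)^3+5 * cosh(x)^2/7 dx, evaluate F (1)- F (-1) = 2*exp(-1) + 5*sinh(2)/7 + 2*E + 14*sinh(1)^3*cosh(1)^3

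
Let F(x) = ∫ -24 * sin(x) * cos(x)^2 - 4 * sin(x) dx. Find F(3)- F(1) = 8*cos(3) - 10*cos(1) + 2*cos(9)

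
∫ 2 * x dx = x^2 + C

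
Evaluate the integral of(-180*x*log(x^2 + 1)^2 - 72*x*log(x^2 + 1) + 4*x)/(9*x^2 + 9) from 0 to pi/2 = -10*log(1 + pi^2/4)^3/3 - 2*log(1 + pi^2/4)^2 + 2*log(1 + pi^2/4)/9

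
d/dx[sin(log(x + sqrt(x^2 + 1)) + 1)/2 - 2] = (x + sqrt(x^2 + 1))*cos(log(x + sqrt(x^2 + 1)) + 1)/(2*x^2 + 2*x*sqrt(x^2 + 1) + 2)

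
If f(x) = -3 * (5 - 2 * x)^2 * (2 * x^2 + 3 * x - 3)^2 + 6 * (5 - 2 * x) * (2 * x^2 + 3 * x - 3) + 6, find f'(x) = -288*x^5 + 480*x^4 + 1824*x^3 - 2664*x^2 - 1878*x + 2016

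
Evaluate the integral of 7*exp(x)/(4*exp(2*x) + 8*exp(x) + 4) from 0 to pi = -7/8 + 7*exp(pi)/(4*(1 + exp(pi)))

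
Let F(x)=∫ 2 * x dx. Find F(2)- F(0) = 4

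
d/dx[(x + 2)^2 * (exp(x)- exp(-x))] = (x^2*exp(2*x) + x^2 + 6*x*exp(2*x) + 2*x + 8*exp(2*x))*exp(-x)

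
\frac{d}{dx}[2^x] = 2^x*log(2)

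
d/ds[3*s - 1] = 3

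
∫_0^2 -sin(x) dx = -1 + cos(2)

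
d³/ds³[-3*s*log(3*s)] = 3/s^2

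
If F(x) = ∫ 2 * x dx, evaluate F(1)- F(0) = 1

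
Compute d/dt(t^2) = 2*t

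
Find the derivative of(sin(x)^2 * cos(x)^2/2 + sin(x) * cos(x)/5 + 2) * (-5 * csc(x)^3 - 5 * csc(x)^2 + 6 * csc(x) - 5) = 10*sin(x)^3*cos(x) - 9*sin(x)^2*cos(x) + 2*sin(x)^2 - 6*sin(x)/5 + 11*cos(x)/2 + tan(x)^(-2) - 1/sin(x) - 19*cos(x)/(2*sin(x)^2) + 20*cos(x)/sin(x)^3 + 2/sin(x)^3 + 30*cos(x)/sin(x)^4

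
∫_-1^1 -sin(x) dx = 0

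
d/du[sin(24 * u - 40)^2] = 48*sin(24*u - 40)*cos(24*u - 40)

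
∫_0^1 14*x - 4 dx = 3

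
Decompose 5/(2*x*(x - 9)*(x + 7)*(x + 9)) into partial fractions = -5/(648*(x + 9)) + 5/(448*(x + 7)) + 5/(5184*(x - 9)) - 5/(1134*x)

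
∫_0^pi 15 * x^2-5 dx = -5*pi + 5*pi^3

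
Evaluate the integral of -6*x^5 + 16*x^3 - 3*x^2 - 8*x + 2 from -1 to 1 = 2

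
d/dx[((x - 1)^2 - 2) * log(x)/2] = (2*x^2*log(x) + x^2 - 2*x*log(x) - 2*x - 1)/(2*x)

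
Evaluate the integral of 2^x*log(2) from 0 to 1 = 1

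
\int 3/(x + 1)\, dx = 3*log(x + 1) + C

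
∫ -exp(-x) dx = exp(-x) + C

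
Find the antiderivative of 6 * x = 3*x^2 + C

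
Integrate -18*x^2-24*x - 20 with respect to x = -6*x^3 - 12*x^2 - 20*x + C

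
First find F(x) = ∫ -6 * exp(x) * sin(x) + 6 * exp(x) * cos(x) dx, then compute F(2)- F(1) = 6*E*(E*cos(2) - cos(1))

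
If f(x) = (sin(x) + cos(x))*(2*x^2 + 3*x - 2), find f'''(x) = -2*sqrt(2)*x^2*cos(x + pi/4) - 9*x*sin(x) - 15*x*cos(x) - 23*sin(x) + 5*cos(x)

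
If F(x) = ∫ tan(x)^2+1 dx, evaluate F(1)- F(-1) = 2*tan(1)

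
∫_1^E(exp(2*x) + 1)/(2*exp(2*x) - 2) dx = -log(E - exp(-1))/2 + log(-exp(-E) + exp(E))/2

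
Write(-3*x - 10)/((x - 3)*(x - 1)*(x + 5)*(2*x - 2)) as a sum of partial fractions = -5/(576*(x + 5)) + 11/(36*(x - 1)) + 13/(24*(x - 1)^2) - 19/(64*(x - 3))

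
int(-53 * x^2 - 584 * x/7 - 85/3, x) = -53*x^3/3 - 292*x^2/7 - 85*x/3 + C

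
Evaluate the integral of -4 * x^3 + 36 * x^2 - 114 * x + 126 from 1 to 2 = 24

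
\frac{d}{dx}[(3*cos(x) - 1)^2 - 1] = 6*sin(x) - 9*sin(2*x)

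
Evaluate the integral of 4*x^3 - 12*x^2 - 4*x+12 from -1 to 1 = 16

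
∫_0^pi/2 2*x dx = pi^2/4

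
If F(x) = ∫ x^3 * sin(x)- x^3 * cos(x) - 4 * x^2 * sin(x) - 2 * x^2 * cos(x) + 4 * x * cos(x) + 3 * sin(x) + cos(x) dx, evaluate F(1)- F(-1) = 2*cos(1)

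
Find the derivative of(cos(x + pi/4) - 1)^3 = -15*sin(x + pi/4)/4 + 3*cos(2*x) - 3*cos(3*x + pi/4)/4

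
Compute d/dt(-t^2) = -2*t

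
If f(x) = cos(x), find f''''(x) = cos(x)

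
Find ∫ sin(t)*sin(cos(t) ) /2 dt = cos(cos(t))/2 + C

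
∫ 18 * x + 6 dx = 9*x^2 + 6*x + C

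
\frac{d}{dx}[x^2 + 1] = 2*x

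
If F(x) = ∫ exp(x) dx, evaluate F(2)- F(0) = -1 + exp(2)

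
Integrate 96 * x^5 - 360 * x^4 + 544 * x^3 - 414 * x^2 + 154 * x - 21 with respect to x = 16*x^6 - 72*x^5 + 136*x^4 - 138*x^3 + 77*x^2 - 21*x + C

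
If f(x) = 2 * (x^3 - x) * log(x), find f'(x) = 6*x^2*log(x) + 2*x^2 - 2*log(x) - 2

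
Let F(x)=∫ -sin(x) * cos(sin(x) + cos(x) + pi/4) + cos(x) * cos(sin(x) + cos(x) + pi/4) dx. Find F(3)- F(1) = -sin(cos(1) + pi/4 + sin(1)) + sin(cos(3) + sin(3) + pi/4)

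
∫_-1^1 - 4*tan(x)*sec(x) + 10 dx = 20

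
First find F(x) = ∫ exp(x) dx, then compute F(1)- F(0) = -1 + E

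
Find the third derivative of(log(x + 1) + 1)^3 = (6*log(x + 1)^2 - 6*log(x + 1) - 6)/(x^3 + 3*x^2 + 3*x + 1)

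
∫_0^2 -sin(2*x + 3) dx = cos(7)/2 - cos(3)/2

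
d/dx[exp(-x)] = -exp(-x)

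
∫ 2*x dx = x^2 + C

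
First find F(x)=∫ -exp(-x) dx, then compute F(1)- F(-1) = -E + exp(-1)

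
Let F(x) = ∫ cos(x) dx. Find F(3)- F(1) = -sin(1) + sin(3)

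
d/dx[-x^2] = -2*x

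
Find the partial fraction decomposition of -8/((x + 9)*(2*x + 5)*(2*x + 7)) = 8/(11*(2*x + 7)) - 8/(13*(2*x + 5)) - 8/(143*(x + 9))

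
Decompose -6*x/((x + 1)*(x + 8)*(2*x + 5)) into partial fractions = -20/(11*(2*x + 5)) + 48/(77*(x + 8)) + 2/(7*(x + 1))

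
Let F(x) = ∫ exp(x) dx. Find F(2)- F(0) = -1 + exp(2)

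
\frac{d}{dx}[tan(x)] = cos(x)^(-2)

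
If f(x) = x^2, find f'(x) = 2*x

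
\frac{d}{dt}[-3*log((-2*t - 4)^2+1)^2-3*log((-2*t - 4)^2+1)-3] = (-48*t*log(4*t^2 + 16*t + 17) - 24*t - 96*log(4*t^2 + 16*t + 17) - 48)/(4*t^2 + 16*t + 17)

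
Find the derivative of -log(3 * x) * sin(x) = -(x*log(x)*cos(x) + x*log(3)*cos(x) + sin(x))/x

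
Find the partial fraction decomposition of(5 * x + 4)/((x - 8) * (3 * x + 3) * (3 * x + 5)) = -13/(58*(3*x + 5)) + 1/(54*(x + 1)) + 44/(783*(x - 8))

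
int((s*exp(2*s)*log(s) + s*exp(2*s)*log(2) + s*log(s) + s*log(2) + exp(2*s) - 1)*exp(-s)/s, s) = 2*log(2*s)*sinh(s) + C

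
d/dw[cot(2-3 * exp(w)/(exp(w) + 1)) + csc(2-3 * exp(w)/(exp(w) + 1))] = (3*exp(w)*cot(2 - 3*exp(w)/(exp(w) + 1))^2 + 3*exp(w)*cot(2 - 3*exp(w)/(exp(w) + 1))*csc(2 - 3*exp(w)/(exp(w) + 1)) + 3*exp(w))/(exp(2*w) + 2*exp(w) + 1)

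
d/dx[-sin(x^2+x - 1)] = -(2*x + 1)*cos(x^2 + x - 1)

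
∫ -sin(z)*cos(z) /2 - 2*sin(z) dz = (cos(z) + 4)^2/4 + C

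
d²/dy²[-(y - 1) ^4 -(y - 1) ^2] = -12*y^2 + 24*y - 14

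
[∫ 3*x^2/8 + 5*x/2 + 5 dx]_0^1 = 51/8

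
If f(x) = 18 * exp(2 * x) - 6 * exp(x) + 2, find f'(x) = 36*exp(2*x) - 6*exp(x)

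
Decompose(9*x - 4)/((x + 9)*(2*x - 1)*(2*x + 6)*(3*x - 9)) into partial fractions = -2/(1995*(2*x - 1)) + 85/(8208*(x + 9)) - 31/(1512*(x + 3)) + 23/(2160*(x - 3))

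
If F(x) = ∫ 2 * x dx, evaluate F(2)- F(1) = 3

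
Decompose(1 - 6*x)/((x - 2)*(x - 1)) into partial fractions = 5/(x - 1) - 11/(x - 2)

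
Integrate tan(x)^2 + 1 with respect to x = tan(x) + C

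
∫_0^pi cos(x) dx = 0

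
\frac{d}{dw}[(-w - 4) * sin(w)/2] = -w*cos(w)/2 - sin(w)/2 - 2*cos(w)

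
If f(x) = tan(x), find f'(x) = cos(x)^(-2)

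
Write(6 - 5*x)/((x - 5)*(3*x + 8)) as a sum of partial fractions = -58/(23*(3*x + 8)) - 19/(23*(x - 5))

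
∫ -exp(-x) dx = exp(-x) + C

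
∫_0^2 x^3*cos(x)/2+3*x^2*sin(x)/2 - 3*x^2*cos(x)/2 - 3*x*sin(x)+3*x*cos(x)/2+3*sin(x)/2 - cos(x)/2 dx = sin(2)/2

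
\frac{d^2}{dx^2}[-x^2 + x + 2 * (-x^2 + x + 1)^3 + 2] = -60*x^4 + 120*x^3 - 60*x - 2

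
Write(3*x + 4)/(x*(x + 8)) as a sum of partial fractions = 5/(2*(x + 8)) + 1/(2*x)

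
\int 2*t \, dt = t^2 + C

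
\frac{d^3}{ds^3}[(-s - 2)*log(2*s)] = (s - 4)/s^3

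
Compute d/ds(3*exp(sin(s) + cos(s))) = 3*sqrt(2)*exp(sin(s))*exp(cos(s))*cos(s + pi/4)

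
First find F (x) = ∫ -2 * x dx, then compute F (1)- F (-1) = 0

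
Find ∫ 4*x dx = 2*x^2 + C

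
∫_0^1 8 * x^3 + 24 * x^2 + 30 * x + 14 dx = 39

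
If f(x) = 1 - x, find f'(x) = -1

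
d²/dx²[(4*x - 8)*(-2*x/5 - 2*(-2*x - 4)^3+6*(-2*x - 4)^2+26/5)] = 768*x^2 + 2112*x + 1904/5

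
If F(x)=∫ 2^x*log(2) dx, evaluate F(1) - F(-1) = 3/2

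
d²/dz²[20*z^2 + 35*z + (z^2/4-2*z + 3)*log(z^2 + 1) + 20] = (z^4*log(z^2 + 1) + 83*z^4 - 8*z^3 + 2*z^2*log(z^2 + 1) + 153*z^2 - 24*z + log(z^2 + 1) + 92)/(2*z^4 + 4*z^2 + 2)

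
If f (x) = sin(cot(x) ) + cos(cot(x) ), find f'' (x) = sqrt(2)*(-(-1 + sin(x)^(-2))^2*sin(pi/4 + 1/tan(x)) + sin(pi/4 + 1/tan(x)) - 2*sin(pi/4 + 1/tan(x))/sin(x)^2 + 2*cos(x)*cos(pi/4 + 1/tan(x))/sin(x)^3)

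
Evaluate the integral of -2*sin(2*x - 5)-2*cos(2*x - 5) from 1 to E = sin(5 - 2*E) - sin(3) + cos(5 - 2*E) - cos(3)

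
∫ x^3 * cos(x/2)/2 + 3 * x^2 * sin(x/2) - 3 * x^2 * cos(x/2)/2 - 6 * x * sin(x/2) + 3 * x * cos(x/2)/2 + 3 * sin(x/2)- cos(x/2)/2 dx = (x - 1)^3*sin(x/2) + C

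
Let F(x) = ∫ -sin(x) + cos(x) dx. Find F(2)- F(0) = -1 + cos(2) + sin(2)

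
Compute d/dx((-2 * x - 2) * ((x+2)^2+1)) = -6*x^2 - 20*x - 18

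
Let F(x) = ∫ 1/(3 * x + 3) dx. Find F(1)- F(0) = log(2)/3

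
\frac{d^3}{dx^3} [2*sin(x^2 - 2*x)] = -16*x^3*cos(x*(x - 2)) + 48*x^2*cos(x*(x - 2)) - 24*x*sin(x*(x - 2)) - 48*x*cos(x*(x - 2)) + 24*sin(x*(x - 2)) + 16*cos(x*(x - 2))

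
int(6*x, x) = 3*x^2 + C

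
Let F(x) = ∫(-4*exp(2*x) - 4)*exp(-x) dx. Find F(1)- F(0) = -4*E + 4*exp(-1)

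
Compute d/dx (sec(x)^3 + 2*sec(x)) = (2 + 3/cos(x)^2)*sin(x)/cos(x)^2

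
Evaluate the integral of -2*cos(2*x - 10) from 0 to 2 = sin(6) - sin(10)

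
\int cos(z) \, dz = sin(z) + C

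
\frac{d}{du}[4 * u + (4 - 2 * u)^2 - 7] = 8*u - 12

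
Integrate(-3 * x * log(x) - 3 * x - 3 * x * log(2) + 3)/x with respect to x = -3*(x - 1)*log(2*x) + C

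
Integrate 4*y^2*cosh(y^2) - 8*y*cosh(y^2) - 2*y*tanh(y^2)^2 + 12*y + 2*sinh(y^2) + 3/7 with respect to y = 5*y^2 + 3*y/7 + 2*(y - 2)*sinh(y^2) + tanh(y^2) + C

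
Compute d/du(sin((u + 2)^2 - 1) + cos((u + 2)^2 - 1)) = -2*u*sin(u^2 + 4*u + 3) + 2*u*cos(u^2 + 4*u + 3) - 4*sin(u^2 + 4*u + 3) + 4*cos(u^2 + 4*u + 3)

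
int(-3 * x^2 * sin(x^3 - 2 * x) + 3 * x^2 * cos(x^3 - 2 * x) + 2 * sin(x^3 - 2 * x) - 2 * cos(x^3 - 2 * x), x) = sin(x*(x^2 - 2)) + cos(x*(x^2 - 2)) + C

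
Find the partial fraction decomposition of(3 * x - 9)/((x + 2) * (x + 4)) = 21/(2*(x + 4)) - 15/(2*(x + 2))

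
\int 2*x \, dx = x^2 + C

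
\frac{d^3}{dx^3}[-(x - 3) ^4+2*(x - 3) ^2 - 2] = 72 - 24*x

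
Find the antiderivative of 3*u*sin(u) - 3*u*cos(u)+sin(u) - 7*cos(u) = -sqrt(2)*(3*u + 4)*sin(u + pi/4) + C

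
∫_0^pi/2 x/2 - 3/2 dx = -9 + 3*pi/4 + (-3 + pi/4)^2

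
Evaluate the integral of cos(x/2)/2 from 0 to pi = 1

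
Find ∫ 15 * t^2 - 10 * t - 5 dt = 5*t^3 - 5*t^2 - 5*t + C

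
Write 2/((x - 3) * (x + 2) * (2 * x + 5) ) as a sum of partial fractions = 8/(11*(2*x + 5)) - 2/(5*(x + 2)) + 2/(55*(x - 3))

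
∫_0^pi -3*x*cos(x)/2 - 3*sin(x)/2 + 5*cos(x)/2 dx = 0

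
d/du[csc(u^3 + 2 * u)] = -2*(3*u^2 + 2)*cos(u*(u^2 + 2))/(1 - cos(2*u*(u^2 + 2)))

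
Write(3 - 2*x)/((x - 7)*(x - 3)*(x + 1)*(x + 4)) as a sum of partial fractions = -1/(21*(x + 4)) + 5/(96*(x + 1)) + 3/(112*(x - 3)) - 1/(32*(x - 7))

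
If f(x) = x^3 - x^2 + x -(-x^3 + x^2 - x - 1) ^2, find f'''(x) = -120*x^3 + 120*x^2 - 72*x + 6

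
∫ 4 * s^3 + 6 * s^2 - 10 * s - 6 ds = s^4 + 2*s^3 - 5*s^2 - 6*s + C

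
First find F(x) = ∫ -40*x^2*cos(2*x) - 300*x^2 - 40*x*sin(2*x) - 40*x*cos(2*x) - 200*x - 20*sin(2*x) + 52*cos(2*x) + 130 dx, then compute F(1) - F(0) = -70 - 14*sin(2)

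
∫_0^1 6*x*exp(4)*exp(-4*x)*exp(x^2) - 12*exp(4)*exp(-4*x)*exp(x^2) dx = -3*exp(4) + 3*E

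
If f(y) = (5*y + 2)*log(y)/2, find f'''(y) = (4 - 5*y)/(2*y^3)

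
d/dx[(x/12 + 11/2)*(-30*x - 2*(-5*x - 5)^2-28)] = -25*x^2/2 - 1715*x/3 - 1443/2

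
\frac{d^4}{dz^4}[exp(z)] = exp(z)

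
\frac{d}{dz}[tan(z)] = cos(z)^(-2)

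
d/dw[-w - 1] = -1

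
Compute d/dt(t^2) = 2*t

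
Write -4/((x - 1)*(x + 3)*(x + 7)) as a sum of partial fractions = -1/(8*(x + 7)) + 1/(4*(x + 3)) - 1/(8*(x - 1))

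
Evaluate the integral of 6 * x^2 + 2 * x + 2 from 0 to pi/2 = pi^2/4 + pi + pi^3/4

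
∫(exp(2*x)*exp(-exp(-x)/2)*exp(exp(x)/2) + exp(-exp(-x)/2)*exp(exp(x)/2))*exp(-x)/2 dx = exp(sinh(x)) + C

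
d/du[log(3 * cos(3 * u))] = -3*tan(3*u)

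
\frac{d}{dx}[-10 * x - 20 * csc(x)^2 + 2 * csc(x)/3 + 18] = 40*cot(x)*csc(x)^2 - 2*cot(x)*csc(x)/3 - 10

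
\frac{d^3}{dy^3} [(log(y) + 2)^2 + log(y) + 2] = (4*log(y) + 4)/y^3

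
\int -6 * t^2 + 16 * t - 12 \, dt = -2*t^3 + 8*t^2 - 12*t + C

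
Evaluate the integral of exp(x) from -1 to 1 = E - exp(-1)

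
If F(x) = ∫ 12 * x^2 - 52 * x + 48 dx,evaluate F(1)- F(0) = 26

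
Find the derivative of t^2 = 2*t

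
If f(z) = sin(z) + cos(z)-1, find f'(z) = -sin(z) + cos(z)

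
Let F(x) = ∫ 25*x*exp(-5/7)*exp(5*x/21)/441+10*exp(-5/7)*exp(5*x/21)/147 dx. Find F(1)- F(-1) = -10*exp(-10/21)/21 + 20*exp(-20/21)/21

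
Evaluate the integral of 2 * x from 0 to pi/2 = pi^2/4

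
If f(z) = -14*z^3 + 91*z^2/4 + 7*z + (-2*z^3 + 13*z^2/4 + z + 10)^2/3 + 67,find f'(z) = 8*z^5 - 65*z^4/3 + 35*z^3/4 - 151*z^2/2 + 179*z/2 + 41/3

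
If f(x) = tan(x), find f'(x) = cos(x)^(-2)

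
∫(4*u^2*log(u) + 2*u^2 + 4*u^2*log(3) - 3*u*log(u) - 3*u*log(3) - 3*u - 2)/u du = -(-2*u^2 + 3*u + 2)*log(3*u) + C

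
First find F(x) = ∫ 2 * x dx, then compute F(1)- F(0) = 1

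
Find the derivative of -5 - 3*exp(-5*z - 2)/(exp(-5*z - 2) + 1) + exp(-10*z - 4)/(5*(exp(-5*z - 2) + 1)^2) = (13*exp(5*z + 2) + 15*exp(10*z + 4))/(exp(6)*exp(15*z) + 3*exp(4)*exp(10*z) + 3*exp(2)*exp(5*z) + 1)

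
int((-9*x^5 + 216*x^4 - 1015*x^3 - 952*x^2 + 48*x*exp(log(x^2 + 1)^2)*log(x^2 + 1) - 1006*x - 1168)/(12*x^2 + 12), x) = -3*x^4/16 + 6*x^3 - 503*x^2/12 - 292*x/3 + exp(log(x^2 + 1)^2) + C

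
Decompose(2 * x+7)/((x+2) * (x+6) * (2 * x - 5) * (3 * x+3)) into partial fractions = 32/(1071*(2*x - 5)) + 1/(204*(x + 6)) + 1/(36*(x + 2)) - 1/(21*(x + 1))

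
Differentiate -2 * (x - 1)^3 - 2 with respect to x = -6*x^2 + 12*x - 6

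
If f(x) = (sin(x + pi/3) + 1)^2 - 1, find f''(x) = -sqrt(3)*sin(2*x) - 2*sin(x + pi/3) - cos(2*x)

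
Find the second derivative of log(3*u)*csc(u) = (-u^2*log(u) + 2*u^2*log(u)/sin(u)^2 - u^2*log(3) + 2*u^2*log(3)/sin(u)^2 - 2*u*cos(u)/sin(u) - 1)/(u^2*sin(u))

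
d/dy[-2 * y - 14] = -2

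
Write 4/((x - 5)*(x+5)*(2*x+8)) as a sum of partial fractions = 1/(5*(x + 5)) - 2/(9*(x + 4)) + 1/(45*(x - 5))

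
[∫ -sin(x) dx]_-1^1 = 0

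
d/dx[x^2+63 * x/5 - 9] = 2*x + 63/5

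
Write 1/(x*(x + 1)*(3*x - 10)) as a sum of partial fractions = 9/(130*(3*x - 10)) + 1/(13*(x + 1)) - 1/(10*x)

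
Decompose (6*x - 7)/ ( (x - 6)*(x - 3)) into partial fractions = -11/(3*(x - 3)) + 29/(3*(x - 6))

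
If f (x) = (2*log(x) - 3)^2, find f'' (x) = (20 - 8*log(x))/x^2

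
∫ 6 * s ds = 3*s^2 + C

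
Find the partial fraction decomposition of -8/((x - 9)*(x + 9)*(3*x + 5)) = 9/(88*(3*x + 5)) - 2/(99*(x + 9)) - 1/(72*(x - 9))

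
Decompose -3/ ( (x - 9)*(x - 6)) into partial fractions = 1/(x - 6) - 1/(x - 9)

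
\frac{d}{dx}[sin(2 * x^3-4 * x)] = 6*x^2*cos(2*x^3 - 4*x) - 4*cos(2*x^3 - 4*x)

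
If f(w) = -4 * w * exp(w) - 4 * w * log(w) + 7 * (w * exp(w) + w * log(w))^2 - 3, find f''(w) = (28*w^3*exp(2*w) + 14*w^3*exp(w)*log(w) + 56*w^2*exp(2*w) + 56*w^2*exp(w)*log(w) + 24*w^2*exp(w) + 14*w*exp(2*w) + 28*w*exp(w)*log(w) + 34*w*exp(w) + 14*w*log(w)^2 + 42*w*log(w) + 14*w - 4)/w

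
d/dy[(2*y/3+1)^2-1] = 8*y/9 + 4/3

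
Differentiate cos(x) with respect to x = -sin(x)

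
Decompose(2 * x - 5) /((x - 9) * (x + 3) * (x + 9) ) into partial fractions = -23/(108*(x + 9)) + 11/(72*(x + 3)) + 13/(216*(x - 9))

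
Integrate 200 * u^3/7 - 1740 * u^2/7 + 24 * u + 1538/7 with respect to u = 50*u^4/7 - 580*u^3/7 + 12*u^2 + 1538*u/7 + C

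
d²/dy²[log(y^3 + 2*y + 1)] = (-3*y^4 + 6*y - 4)/(y^6 + 4*y^4 + 2*y^3 + 4*y^2 + 4*y + 1)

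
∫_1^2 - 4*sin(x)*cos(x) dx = cos(4) - cos(2)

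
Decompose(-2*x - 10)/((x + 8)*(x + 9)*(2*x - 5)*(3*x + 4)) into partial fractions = 99/(5290*(3*x + 4)) - 40/(3703*(2*x - 5)) - 8/(529*(x + 9)) + 1/(70*(x + 8))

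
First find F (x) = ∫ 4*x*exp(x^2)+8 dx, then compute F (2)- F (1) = -2*E + 8 + 2*exp(4)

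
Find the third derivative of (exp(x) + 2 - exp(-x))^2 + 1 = (8*exp(4*x) + 4*exp(3*x) + 4*exp(x) - 8)*exp(-2*x)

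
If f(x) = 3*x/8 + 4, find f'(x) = 3/8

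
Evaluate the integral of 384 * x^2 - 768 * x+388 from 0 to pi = 4*pi + 128 + 2*(-4 + 4*pi)^3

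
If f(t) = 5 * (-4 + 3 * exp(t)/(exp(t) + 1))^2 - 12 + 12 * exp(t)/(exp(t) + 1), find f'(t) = (-18*exp(2*t) - 108*exp(t))/(exp(3*t) + 3*exp(2*t) + 3*exp(t) + 1)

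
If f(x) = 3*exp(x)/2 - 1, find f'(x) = 3*exp(x)/2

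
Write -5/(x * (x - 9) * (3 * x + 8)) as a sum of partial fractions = -9/(56*(3*x + 8)) - 1/(63*(x - 9)) + 5/(72*x)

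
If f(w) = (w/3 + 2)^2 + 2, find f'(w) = 2*w/9 + 4/3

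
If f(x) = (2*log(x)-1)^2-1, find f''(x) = (12 - 8*log(x))/x^2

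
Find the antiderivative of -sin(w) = cos(w) + C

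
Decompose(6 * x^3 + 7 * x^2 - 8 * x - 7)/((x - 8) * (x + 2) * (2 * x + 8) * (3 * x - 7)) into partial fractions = -63/(221*(3*x - 7)) + 13/(48*(x + 4)) - 11/(520*(x + 2)) + 3449/(4080*(x - 8))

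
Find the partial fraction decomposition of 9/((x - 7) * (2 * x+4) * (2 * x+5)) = 18/(19*(2*x + 5)) - 1/(2*(x + 2)) + 1/(38*(x - 7))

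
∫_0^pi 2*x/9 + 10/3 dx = -25 + (pi/3 + 5)^2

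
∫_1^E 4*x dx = -2 + 2*exp(2)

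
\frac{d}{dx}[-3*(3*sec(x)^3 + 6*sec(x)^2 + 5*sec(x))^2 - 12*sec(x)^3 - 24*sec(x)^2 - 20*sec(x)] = -2*(10 + 99/cos(x) + 288/cos(x)^2 + 396/cos(x)^3 + 270/cos(x)^4 + 81/cos(x)^5)*sin(x)/cos(x)^2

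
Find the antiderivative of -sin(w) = cos(w) + C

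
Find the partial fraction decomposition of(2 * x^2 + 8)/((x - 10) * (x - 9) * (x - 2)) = 2/(7*(x - 2)) - 170/(7*(x - 9)) + 26/(x - 10)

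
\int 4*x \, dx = 2*x^2 + C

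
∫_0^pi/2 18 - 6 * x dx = 27 - 3*(-3 + pi/2)^2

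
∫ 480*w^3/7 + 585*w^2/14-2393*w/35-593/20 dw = 120*w^4/7 + 195*w^3/14 - 2393*w^2/70 - 593*w/20 + C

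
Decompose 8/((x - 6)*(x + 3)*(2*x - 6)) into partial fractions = 2/(27*(x + 3)) - 2/(9*(x - 3)) + 4/(27*(x - 6))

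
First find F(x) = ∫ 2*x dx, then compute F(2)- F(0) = 4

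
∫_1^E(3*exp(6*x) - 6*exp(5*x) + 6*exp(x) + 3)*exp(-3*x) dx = -(-1 - exp(-1) + E)^3 + (-1 - exp(-E) + exp(E))^3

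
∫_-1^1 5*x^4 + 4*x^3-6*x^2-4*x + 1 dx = 0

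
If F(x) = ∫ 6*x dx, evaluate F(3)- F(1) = 24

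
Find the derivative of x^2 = 2*x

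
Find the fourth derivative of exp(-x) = exp(-x)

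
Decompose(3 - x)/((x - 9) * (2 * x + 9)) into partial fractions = -5/(9*(2*x + 9)) - 2/(9*(x - 9))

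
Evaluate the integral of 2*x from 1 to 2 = 3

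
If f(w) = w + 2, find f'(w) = 1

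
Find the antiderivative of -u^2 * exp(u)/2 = (-u^2/2 + u - 1)*exp(u) + C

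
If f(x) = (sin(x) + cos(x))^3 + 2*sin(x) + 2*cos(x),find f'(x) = sqrt(2)*(3*sin(3*x + pi/4) + 7*cos(x + pi/4))/2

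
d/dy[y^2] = 2*y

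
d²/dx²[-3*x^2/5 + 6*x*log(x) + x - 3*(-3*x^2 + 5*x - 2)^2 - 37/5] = (-1620*x^3 + 2700*x^2 - 1116*x + 30)/(5*x)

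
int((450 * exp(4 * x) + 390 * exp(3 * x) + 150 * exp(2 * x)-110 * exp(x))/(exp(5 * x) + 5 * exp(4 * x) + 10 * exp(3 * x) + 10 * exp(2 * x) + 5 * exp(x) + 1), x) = (277*exp(4*x) + 658*exp(3*x) + 792*exp(2*x) + 478*exp(x) + 147)/(exp(4*x) + 4*exp(3*x) + 6*exp(2*x) + 4*exp(x) + 1) + C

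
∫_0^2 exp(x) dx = -1 + exp(2)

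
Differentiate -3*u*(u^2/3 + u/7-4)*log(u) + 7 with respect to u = -3*u^2*log(u) - u^2 - 6*u*log(u)/7 - 3*u/7 + 12*log(u) + 12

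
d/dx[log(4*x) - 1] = 1/x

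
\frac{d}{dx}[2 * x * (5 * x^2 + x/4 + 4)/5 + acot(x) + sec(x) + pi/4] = (30*x^4 + x^3 + 5*x^2*tan(x)*sec(x) + 38*x^2 + x + 5*tan(x)*sec(x) + 3)/(5*x^2 + 5)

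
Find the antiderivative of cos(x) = sin(x) + C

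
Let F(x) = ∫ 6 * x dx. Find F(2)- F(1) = 9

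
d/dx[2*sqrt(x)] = 1/sqrt(x)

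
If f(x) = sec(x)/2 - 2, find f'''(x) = (-1/2 + 3/cos(x)^2)*sin(x)/cos(x)^2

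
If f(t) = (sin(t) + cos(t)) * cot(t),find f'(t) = -sqrt(2)*sin(t + pi/4) - cos(t)/sin(t)^2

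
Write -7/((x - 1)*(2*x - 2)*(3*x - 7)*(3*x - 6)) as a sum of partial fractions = -63/(32*(3*x - 7)) - 49/(96*(x - 1)) - 7/(24*(x - 1)^2) + 7/(6*(x - 2))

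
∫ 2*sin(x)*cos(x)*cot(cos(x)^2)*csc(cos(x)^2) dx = csc(cos(x)^2) + C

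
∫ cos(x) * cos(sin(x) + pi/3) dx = sin(sin(x) + pi/3) + C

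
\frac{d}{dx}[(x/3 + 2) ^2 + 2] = 2*x/9 + 4/3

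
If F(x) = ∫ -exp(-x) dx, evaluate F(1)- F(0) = -1 + exp(-1)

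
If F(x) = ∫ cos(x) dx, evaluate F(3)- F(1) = -sin(1) + sin(3)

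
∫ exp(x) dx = exp(x) + C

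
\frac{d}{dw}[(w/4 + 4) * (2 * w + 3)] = w + 35/4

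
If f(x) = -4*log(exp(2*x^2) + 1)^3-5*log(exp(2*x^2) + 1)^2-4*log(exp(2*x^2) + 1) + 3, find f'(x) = (-48*x*exp(2*x^2)*log(exp(2*x^2) + 1)^2 - 40*x*exp(2*x^2)*log(exp(2*x^2) + 1) - 16*x*exp(2*x^2))/(exp(2*x^2) + 1)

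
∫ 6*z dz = 3*z^2 + C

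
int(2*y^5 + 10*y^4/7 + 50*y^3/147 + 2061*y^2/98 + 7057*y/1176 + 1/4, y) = y^6/3 + 2*y^5/7 + 25*y^4/294 + 687*y^3/98 + 7057*y^2/2352 + y/4 + C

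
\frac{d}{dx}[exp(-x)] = -exp(-x)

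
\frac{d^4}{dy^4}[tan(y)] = 24*tan(y)^5 + 40*tan(y)^3 + 16*tan(y)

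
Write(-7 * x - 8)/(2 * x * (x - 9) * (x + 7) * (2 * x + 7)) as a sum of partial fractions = 66/(1225*(2*x + 7)) - 41/(1568*(x + 7)) - 71/(7200*(x - 9)) + 4/(441*x)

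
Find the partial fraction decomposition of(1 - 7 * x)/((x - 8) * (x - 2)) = 13/(6*(x - 2)) - 55/(6*(x - 8))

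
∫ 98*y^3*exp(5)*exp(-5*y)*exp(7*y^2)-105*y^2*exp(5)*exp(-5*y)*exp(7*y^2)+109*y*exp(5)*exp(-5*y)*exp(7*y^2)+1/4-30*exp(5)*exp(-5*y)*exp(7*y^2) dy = y/4 + (7*y^2 - 5*y + 5)*exp(7*y^2 - 5*y + 5) + C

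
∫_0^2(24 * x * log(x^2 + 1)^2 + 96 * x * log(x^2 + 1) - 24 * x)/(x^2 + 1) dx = -12*log(5) + 4*log(5)^3 + 24*log(5)^2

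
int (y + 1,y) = y^2/2 + y + C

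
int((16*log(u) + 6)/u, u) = 2*(4*log(u) + 3)*log(u) + C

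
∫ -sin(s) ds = cos(s) + C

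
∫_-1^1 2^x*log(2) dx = 3/2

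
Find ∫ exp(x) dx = exp(x) + C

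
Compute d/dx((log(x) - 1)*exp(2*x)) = (2*x*exp(2*x)*log(x) - 2*x*exp(2*x) + exp(2*x))/x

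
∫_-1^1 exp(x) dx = E - exp(-1)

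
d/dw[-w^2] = -2*w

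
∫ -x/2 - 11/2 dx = -x^2/4 - 11*x/2 + C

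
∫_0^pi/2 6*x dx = 3*pi^2/4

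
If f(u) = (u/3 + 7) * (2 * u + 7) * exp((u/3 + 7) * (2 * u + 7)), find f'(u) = 8*u^3*exp(2*u^2/3 + 49*u/3 + 49)/9 + 98*u^2*exp(2*u^2/3 + 49*u/3 + 49)/3 + 3001*u*exp(2*u^2/3 + 49*u/3 + 49)/9 + 2450*exp(2*u^2/3 + 49*u/3 + 49)/3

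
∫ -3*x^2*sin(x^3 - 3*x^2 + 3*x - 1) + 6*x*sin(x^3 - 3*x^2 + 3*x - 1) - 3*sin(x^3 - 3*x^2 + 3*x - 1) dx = cos((x - 1)^3) + C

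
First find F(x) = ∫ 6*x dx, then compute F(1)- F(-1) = 0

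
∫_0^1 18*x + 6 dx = 15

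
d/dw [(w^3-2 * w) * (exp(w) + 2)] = w^3*exp(w) + 3*w^2*exp(w) + 6*w^2 - 2*w*exp(w) - 2*exp(w) - 4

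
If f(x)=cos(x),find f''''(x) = cos(x)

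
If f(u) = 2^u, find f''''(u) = 2^u*log(2)^4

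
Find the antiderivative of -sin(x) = cos(x) + C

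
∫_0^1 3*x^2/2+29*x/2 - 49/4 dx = -9/2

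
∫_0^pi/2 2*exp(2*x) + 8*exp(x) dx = -25 + (4 + exp(pi/2))^2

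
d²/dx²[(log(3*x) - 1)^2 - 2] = (-2*log(x) - 2*log(3) + 4)/x^2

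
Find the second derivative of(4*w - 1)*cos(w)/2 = -2*w*cos(w) - 4*sin(w) + cos(w)/2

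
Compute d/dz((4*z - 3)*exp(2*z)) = 8*z*exp(2*z) - 2*exp(2*z)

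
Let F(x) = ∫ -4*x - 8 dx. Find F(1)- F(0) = -10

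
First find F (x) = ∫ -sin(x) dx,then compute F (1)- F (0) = -1 + cos(1)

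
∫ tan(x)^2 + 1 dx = tan(x) + C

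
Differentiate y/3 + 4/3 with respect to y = 1/3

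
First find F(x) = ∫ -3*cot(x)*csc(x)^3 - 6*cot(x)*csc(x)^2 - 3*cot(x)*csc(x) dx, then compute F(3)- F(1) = -(1 + csc(1))^3 + (1 + csc(3))^3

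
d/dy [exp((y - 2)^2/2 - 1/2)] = y*exp(y^2/2 - 2*y + 3/2) - 2*exp(y^2/2 - 2*y + 3/2)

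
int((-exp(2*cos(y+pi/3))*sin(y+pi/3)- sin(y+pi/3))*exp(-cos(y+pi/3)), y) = 2*sinh(cos(y + pi/3)) + C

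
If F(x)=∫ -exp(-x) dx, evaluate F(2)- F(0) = -1 + exp(-2)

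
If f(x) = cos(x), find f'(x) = -sin(x)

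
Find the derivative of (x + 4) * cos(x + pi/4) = -x*sin(x + pi/4) - 4*sin(x + pi/4) + cos(x + pi/4)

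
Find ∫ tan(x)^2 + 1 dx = tan(x) + C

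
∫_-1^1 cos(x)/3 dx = 2*sin(1)/3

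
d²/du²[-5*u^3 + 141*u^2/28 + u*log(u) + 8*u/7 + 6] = (-420*u^2 + 141*u + 14)/(14*u)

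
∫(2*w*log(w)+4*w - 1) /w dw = (2*w - 1)*(log(w) + 1) + C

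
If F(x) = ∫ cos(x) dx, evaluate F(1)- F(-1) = 2*sin(1)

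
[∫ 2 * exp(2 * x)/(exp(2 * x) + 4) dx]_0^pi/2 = -log(5) + log(4 + exp(pi))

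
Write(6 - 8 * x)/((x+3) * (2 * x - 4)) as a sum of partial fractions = -3/(x + 3) - 1/(x - 2)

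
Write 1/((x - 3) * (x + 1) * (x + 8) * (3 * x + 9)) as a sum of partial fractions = -1/(1155*(x + 8)) + 1/(180*(x + 3)) - 1/(168*(x + 1)) + 1/(792*(x - 3))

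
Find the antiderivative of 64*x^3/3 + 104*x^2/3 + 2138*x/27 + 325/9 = 16*x^4/3 + 104*x^3/9 + 1069*x^2/27 + 325*x/9 + C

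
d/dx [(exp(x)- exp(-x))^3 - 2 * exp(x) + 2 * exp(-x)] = (3*exp(6*x) - 5*exp(4*x) - 5*exp(2*x) + 3)*exp(-3*x)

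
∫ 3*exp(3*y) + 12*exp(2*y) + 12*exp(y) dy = (exp(y) + 2)^3 + C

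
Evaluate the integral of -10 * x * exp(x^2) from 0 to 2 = 5 - 5*exp(4)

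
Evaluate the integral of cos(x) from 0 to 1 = sin(1)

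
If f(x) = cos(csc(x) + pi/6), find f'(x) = sin(csc(x) + pi/6)*cot(x)*csc(x)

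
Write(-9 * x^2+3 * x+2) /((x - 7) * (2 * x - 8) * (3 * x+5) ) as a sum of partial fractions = -63/(221*(3*x + 5)) + 65/(51*(x - 4)) - 209/(78*(x - 7))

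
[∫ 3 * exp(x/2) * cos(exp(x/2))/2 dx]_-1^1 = -3*sin(exp(-1/2)) + 3*sin(exp(1/2))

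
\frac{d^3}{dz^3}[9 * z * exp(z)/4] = 9*z*exp(z)/4 + 27*exp(z)/4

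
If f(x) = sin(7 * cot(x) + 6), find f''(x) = -49*(-1 + sin(x)^(-2))^2*sin(6 + 7/tan(x)) + 49*sin(6 + 7/tan(x)) - 98*sin(6 + 7/tan(x))/sin(x)^2 + 14*cos(x)*cos(6 + 7/tan(x))/sin(x)^3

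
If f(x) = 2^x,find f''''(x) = 2^x*log(2)^4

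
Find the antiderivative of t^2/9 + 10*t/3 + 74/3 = t^3/27 + 5*t^2/3 + 74*t/3 + C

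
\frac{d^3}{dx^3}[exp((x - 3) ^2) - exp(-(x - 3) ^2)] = (8*x^3*exp(2*x^2 - 12*x + 18) + 8*x^3 - 72*x^2*exp(2*x^2 - 12*x + 18) - 72*x^2 + 228*x*exp(2*x^2 - 12*x + 18) + 204*x - 252*exp(2*x^2 - 12*x + 18) - 180)*exp(-x^2 + 6*x - 9)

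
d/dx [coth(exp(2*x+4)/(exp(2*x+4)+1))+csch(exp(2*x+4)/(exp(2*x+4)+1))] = -2*(cosh(exp(4)*exp(2*x)/(exp(4)*exp(2*x) + 1)) + 1)*exp(4)*exp(2*x)/((exp(4)*exp(2*x) + 1)^2*sinh(exp(4)*exp(2*x)/(exp(4)*exp(2*x) + 1))^2)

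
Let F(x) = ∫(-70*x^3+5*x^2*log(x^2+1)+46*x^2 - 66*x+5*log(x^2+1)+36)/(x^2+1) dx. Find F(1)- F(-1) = 10*log(2) + 72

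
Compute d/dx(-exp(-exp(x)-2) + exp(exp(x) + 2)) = (exp(x) + exp(x + 2*exp(x) + 4))*exp(-exp(x) - 2)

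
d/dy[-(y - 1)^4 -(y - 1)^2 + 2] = -4*y^3 + 12*y^2 - 14*y + 6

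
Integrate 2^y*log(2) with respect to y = 2^y + C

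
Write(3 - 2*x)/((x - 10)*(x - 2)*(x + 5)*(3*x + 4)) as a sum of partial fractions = 9/(220*(3*x + 4)) - 13/(1155*(x + 5)) + 1/(560*(x - 2)) - 1/(240*(x - 10))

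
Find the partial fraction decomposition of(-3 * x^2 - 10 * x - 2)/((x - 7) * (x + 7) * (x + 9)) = -155/(32*(x + 9)) + 79/(28*(x + 7)) - 219/(224*(x - 7))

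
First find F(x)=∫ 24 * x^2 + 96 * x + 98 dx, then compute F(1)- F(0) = 154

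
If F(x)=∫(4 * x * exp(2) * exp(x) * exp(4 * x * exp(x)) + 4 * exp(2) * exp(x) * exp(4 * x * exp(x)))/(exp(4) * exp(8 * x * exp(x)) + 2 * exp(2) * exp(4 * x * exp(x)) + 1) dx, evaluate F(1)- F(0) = -exp(2)/(1 + exp(2)) + exp(2 + 4*E)/(1 + exp(2 + 4*E))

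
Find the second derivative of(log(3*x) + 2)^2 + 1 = (-2*log(x) - 2*log(3) - 2)/x^2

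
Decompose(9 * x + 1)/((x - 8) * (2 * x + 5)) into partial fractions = 43/(21*(2*x + 5)) + 73/(21*(x - 8))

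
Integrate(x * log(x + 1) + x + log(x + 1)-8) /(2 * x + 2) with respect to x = (x - 8)*log(x + 1)/2 + C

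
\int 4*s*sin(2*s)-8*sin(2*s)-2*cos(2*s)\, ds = (4 - 2*s)*cos(2*s) + C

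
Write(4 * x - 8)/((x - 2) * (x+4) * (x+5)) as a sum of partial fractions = -4/(x + 5) + 4/(x + 4)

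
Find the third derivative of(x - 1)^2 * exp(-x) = (-x^2 + 8*x - 13)*exp(-x)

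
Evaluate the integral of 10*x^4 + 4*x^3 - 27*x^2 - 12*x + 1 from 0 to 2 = -14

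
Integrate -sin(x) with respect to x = cos(x) + C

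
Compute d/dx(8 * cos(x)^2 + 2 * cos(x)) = -2*(8*cos(x) + 1)*sin(x)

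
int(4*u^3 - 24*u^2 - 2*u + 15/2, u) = u^4 - 8*u^3 - u^2 + 15*u/2 + C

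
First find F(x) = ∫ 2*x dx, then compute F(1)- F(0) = 1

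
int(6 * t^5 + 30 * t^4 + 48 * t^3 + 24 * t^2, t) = t^6 + 6*t^5 + 12*t^4 + 8*t^3 + C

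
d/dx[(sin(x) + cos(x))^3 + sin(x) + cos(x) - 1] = sqrt(2)*(3*sin(3*x + pi/4) + 5*cos(x + pi/4))/2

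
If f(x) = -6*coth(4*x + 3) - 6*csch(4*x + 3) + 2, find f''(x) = -(192*cosh(4*x + 3) + 48*cosh(8*x + 6) + 144)/sinh(4*x + 3)^3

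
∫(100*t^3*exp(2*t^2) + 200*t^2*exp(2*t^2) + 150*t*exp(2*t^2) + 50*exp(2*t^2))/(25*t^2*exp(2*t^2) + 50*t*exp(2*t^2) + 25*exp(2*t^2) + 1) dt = log(25*(t + 1)^2*exp(2*t^2) + 1) + C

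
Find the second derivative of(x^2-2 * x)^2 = 12*x^2 - 24*x + 8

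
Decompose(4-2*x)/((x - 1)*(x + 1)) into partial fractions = -3/(x + 1) + 1/(x - 1)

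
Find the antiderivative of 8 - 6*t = -3*t^2 + 8*t + C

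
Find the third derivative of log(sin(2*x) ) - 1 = 16*cos(2*x)/sin(2*x)^3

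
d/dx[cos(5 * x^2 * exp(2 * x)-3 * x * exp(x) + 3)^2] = (-10*x^2*exp(x) - 10*x*exp(x) + 3*x + 3)*exp(x)*sin(2*(5*x^2*exp(2*x) - 3*x*exp(x) + 3))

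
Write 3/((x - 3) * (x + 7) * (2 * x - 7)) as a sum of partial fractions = 4/(7*(2*x - 7)) + 1/(70*(x + 7)) - 3/(10*(x - 3))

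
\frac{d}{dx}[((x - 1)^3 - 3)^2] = 6*x^5 - 30*x^4 + 60*x^3 - 78*x^2 + 66*x - 24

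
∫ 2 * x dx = x^2 + C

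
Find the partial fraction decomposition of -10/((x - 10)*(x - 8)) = 5/(x - 8) - 5/(x - 10)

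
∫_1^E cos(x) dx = -sin(1) + sin(E)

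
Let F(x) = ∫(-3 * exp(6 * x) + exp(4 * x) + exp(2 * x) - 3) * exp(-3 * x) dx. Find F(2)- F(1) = -(-exp(-2) + exp(2))^3 - 2*exp(2) - 2*exp(-1) + 2*exp(-2) + 2*E + (E - exp(-1))^3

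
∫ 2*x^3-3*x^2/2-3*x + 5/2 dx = x^4/2 - x^3/2 - 3*x^2/2 + 5*x/2 + C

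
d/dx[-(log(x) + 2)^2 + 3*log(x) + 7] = (-2*log(x) - 1)/x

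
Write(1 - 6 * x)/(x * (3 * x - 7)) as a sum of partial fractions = -39/(7*(3*x - 7)) - 1/(7*x)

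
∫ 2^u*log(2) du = 2^u + C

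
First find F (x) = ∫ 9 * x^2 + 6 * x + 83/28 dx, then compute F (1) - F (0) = 251/28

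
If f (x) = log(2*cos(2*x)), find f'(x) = -2*tan(2*x)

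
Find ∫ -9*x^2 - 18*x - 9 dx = -3*x^3 - 9*x^2 - 9*x + C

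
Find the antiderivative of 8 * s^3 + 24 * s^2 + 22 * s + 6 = 2*s^4 + 8*s^3 + 11*s^2 + 6*s + C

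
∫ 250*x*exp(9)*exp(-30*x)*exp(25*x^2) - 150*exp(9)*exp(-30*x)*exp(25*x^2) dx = 5*exp((5*x - 3)^2) + C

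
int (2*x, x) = x^2 + C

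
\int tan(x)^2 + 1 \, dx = tan(x) + C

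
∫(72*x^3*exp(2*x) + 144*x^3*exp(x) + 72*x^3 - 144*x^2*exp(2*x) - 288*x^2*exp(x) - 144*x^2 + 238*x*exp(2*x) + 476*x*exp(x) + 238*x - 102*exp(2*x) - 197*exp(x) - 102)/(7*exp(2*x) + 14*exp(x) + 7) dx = ((exp(x) + 1)*(63*x^2 - 70*x + 2*(3*x^2 - 4*x + 2)^2)/7 + exp(x))/(exp(x) + 1) + C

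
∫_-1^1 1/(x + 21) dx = -log(20) + log(22)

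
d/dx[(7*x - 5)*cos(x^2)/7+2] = -2*x^2*sin(x^2) + 10*x*sin(x^2)/7 + cos(x^2)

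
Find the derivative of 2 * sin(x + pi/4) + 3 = 2*cos(x + pi/4)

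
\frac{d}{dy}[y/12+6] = 1/12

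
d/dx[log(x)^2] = 2*log(x)/x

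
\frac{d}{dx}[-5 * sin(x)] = -5*cos(x)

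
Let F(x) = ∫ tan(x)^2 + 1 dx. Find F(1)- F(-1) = 2*tan(1)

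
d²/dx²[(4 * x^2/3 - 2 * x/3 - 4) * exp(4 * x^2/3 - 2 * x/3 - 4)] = (256*x^4 - 256*x^3 - 208*x^2 + 136*x - 240)*exp(4*x^2/3 - 2*x/3 - 4)/27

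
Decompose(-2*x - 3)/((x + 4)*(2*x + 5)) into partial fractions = 4/(3*(2*x + 5)) - 5/(3*(x + 4))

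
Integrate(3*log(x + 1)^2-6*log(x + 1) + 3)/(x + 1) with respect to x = (log(x + 1) - 1)^3 + C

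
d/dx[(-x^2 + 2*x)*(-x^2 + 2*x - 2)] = 4*x^3 - 12*x^2 + 12*x - 4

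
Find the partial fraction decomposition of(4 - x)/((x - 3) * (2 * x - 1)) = -7/(5*(2*x - 1)) + 1/(5*(x - 3))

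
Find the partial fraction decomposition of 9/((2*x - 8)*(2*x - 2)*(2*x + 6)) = 9/(224*(x + 3)) - 3/(32*(x - 1)) + 3/(56*(x - 4))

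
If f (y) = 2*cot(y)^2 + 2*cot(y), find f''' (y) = -48*cot(y)^5 - 12*cot(y)^4 - 80*cot(y)^3 - 16*cot(y)^2 - 32*cot(y) - 4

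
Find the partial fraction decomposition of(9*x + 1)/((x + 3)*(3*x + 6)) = 26/(3*(x + 3)) - 17/(3*(x + 2))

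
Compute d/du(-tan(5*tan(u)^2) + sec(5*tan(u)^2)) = -10*(sin(5 - 5/cos(u)^2) + 1)*sin(u)/(cos(u)^3*cos(5 - 5/cos(u)^2)^2)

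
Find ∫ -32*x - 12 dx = -16*x^2 - 12*x + C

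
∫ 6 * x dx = 3*x^2 + C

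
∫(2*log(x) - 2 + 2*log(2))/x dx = (log(2*x) - 1)^2 + C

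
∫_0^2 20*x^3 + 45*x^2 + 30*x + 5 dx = 270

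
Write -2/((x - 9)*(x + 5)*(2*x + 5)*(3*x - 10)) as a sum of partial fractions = 54/(14875*(3*x - 10)) - 16/(4025*(2*x + 5)) + 1/(875*(x + 5)) - 1/(2737*(x - 9))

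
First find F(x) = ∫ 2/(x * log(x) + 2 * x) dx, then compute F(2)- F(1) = -2*log(2) + 2*log(log(2) + 2)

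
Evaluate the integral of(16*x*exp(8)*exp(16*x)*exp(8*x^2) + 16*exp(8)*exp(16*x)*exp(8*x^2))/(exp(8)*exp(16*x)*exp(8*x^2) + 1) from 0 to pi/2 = -log(1 + exp(8)) + log(1 + exp(2*(-pi - 2)^2))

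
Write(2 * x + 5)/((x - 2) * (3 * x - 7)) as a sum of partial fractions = 29/(3*x - 7) - 9/(x - 2)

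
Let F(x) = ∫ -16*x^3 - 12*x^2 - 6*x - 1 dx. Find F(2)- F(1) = -98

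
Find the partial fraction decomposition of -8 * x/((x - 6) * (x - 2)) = 4/(x - 2) - 12/(x - 6)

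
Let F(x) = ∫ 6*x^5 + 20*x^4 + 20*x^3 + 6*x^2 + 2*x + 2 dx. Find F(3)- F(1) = 2160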